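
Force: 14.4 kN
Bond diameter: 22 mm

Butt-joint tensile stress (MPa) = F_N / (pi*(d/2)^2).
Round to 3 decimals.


F_N = 14.4 * 1000 = 14400.0 N
A = pi*(11.0)^2 = 380.1327 mm^2
stress = 14400.0 / 380.1327 = 37.882 MPa

37.882


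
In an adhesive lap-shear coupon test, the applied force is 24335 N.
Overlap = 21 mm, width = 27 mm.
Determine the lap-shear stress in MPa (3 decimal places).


stress = F / (overlap * width)
= 24335 / (21 * 27)
= 42.919 MPa

42.919


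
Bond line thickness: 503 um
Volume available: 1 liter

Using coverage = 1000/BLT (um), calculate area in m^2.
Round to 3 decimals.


1 L = 1e6 mm^3, thickness = 503 um = 0.503 mm
Area = 1e6 / 0.503 mm^2 = (1e6 / 0.503) / 1e6 m^2 = 1000 / 503 m^2
= 1.988 m^2

1.988


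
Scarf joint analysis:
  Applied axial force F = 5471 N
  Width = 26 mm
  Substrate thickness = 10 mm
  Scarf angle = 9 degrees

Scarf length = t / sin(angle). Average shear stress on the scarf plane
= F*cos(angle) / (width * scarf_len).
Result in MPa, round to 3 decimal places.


Scarf length = 10 / sin(9 deg) = 63.9245 mm
cos(9 deg) = 0.987688
Shear = 5471 * 0.987688 / (26 * 63.9245)
= 3.251 MPa

3.251


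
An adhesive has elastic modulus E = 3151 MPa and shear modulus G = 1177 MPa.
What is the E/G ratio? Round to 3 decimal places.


E/G = 3151 / 1177 = 2.677

2.677


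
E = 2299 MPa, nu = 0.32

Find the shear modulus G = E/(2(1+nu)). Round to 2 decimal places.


G = 2299 / (2 * 1.32)
= 870.83 MPa

870.83


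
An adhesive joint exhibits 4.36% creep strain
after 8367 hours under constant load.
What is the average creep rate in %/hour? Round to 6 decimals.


Creep rate = strain / time
= 4.36 / 8367
= 0.000521 %/h

0.000521


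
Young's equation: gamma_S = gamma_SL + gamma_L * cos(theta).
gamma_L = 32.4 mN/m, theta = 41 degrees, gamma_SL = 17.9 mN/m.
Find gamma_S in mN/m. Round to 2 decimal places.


cos(41 deg) = 0.754710
gamma_S = 17.9 + 32.4 * 0.754710
= 42.35 mN/m

42.35


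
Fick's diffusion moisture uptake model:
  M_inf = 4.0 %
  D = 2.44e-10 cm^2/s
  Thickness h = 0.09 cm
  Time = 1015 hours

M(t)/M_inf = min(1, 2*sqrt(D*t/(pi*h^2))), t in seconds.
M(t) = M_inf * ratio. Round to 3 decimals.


t_sec = 1015 * 3600 = 3654000
ratio = 2*sqrt(2.44e-10*3654000/(pi*0.09^2))
= min(1, 0.374362)
= 0.374362
M(t) = 4.0 * 0.374362 = 1.497 %

1.497


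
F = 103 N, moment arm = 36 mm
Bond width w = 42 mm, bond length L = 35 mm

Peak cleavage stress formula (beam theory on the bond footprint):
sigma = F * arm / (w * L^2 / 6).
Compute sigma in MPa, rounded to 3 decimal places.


sigma = (103 * 36) / (42 * 1225 / 6)
= 3708 * 6 / 51450
= 22248 / 51450
= 0.432 MPa

0.432


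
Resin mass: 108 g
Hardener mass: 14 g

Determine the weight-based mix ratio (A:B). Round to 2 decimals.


Ratio = 108 / 14 = 7.71

7.71


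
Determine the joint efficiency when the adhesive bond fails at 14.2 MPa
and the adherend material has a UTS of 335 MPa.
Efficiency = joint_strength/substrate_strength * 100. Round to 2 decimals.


Joint efficiency = 14.2 / 335 * 100
= 4.24%

4.24


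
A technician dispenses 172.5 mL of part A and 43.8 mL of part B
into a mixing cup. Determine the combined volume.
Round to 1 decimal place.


Combined volume = 172.5 + 43.8
= 216.3 mL

216.3


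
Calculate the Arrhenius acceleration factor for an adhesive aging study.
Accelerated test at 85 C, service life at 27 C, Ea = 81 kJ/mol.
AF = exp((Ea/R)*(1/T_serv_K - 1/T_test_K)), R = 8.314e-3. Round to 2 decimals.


T_test = 358.15 K, T_serv = 300.15 K
Ea/R = 81 / 0.008314 = 9742.60
AF = exp(9742.60 * (1/300.15 - 1/358.15))
= 191.82

191.82


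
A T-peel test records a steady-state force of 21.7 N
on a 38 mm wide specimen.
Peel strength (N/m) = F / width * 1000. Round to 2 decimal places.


Peel strength = 21.7 / 38 * 1000
= 571.05 N/m

571.05


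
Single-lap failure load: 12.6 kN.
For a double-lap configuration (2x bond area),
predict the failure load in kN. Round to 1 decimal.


Failure load = 12.6 * 2 = 25.2 kN

25.2


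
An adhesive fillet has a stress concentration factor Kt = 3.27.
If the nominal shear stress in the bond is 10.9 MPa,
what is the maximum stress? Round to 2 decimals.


Max stress = 10.9 * 3.27 = 35.64 MPa

35.64


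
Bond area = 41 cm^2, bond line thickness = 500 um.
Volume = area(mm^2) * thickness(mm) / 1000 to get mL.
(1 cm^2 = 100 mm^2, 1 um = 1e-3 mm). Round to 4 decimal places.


area_mm2 = 41 * 100 = 4100
blt_mm = 500 * 1e-3 = 0.5
vol_mm3 = 4100 * 0.5 = 2050.0
vol_mL = 2050.0 / 1000 = 2.0500 mL

2.0500


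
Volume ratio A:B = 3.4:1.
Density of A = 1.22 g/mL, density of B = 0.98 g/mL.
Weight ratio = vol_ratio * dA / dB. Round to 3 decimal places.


Wt ratio = 3.4 * 1.22 / 0.98
= 4.233

4.233


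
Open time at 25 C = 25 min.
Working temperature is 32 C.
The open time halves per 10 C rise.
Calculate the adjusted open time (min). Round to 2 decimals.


factor = 2^((32 - 25) / 10) = 1.6245
ot = 25 / 1.6245 = 15.39 min

15.39


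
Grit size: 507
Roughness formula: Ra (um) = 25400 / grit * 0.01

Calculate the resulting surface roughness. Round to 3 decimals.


Ra = 25400 / 507 * 0.01
= 0.501 um

0.501


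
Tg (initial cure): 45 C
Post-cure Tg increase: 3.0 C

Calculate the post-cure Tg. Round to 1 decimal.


Post-cure Tg = 45 + 3.0 = 48.0 C

48.0


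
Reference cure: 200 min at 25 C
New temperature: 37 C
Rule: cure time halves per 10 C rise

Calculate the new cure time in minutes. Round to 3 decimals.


factor = 2^((37-25)/10) = 2.2974
t_new = 200 / 2.2974 = 87.055 min

87.055


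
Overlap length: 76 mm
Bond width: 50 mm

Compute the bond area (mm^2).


Bond area = 76 * 50 = 3800 mm^2

3800


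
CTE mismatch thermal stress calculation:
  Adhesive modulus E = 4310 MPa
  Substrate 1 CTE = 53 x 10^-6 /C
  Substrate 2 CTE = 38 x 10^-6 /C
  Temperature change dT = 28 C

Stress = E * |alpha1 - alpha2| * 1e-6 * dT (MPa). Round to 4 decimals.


delta_alpha = |53 - 38| = 15 x 10^-6/C
Stress = 4310 * 15e-6 * 28
= 1.8102 MPa

1.8102


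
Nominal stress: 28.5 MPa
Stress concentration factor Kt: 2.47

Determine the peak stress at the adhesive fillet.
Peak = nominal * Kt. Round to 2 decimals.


Peak stress = 28.5 * 2.47
= 70.40 MPa

70.40


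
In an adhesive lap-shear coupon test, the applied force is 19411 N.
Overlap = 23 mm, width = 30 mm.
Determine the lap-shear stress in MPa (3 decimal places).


stress = F / (overlap * width)
= 19411 / (23 * 30)
= 28.132 MPa

28.132


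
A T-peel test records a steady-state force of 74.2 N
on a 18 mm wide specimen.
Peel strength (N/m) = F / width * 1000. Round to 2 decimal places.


Peel strength = 74.2 / 18 * 1000
= 4122.22 N/m

4122.22


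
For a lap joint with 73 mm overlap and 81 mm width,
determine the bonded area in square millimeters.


Area = 73 * 81 = 5913 mm^2

5913


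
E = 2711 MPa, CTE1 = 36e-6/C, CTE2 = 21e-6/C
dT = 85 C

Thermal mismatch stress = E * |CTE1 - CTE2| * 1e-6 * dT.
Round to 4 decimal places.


= 2711 * 15e-6 * 85
= 3.4565 MPa

3.4565


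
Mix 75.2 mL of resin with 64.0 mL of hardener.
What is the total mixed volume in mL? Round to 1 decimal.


Total = 75.2 + 64.0 = 139.2 mL

139.2


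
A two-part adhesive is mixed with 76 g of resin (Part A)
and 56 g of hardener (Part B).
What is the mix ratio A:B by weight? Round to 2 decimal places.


Mix ratio = mass_A / mass_B
= 76 / 56
= 1.36

1.36


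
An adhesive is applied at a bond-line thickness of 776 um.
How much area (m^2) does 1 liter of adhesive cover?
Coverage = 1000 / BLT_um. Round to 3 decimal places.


Coverage = 1000 / 776 = 1.289 m^2

1.289


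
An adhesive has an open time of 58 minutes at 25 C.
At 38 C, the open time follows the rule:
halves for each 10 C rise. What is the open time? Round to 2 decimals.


Factor = 2^((38-25)/10) = 2.4623
Open time = 58 / 2.4623 = 23.56 min

23.56


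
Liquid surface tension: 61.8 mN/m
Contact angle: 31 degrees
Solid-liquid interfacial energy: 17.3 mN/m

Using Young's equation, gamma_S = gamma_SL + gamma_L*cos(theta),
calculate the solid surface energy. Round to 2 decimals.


gamma_S = 17.3 + 61.8 * cos(31)
= 70.27 mN/m

70.27


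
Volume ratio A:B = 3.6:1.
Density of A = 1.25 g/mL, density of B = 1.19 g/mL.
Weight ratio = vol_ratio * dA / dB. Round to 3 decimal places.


Wt ratio = 3.6 * 1.25 / 1.19
= 3.782

3.782


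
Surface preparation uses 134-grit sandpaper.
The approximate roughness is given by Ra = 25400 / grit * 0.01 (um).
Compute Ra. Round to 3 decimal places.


Ra = 25400 / 134 * 0.01
= 254 / 134
= 1.896 um

1.896


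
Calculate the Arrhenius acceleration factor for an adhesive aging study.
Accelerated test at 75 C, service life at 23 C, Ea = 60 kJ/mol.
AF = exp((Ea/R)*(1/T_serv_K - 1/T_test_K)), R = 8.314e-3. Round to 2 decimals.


T_test = 348.15 K, T_serv = 296.15 K
Ea/R = 60 / 0.008314 = 7216.74
AF = exp(7216.74 * (1/296.15 - 1/348.15))
= 38.08

38.08


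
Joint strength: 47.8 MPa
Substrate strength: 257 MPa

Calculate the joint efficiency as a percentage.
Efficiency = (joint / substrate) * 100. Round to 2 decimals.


Efficiency = (47.8 / 257) * 100 = 18.60%

18.60


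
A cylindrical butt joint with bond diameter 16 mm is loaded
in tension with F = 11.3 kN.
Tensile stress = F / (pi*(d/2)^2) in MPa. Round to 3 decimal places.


Area = pi * (16/2)^2 = 201.0619 mm^2
Stress = 11.3*1000 / 201.0619
= 56.202 MPa

56.202


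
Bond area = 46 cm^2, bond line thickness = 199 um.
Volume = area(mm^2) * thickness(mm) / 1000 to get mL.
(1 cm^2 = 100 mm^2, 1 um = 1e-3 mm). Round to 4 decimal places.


area_mm2 = 46 * 100 = 4600
blt_mm = 199 * 1e-3 = 0.199
vol_mm3 = 4600 * 0.199 = 915.4
vol_mL = 915.4 / 1000 = 0.9154 mL

0.9154


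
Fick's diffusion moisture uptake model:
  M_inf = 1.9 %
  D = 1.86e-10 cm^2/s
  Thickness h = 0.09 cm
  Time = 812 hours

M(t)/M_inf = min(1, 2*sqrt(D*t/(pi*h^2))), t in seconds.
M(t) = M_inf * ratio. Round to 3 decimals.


t_sec = 812 * 3600 = 2923200
ratio = 2*sqrt(1.86e-10*2923200/(pi*0.09^2))
= min(1, 0.292347)
= 0.292347
M(t) = 1.9 * 0.292347 = 0.555 %

0.555


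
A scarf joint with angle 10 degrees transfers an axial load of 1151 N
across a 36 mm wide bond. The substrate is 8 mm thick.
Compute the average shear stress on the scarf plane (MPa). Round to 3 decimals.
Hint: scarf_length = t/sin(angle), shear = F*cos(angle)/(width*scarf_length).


scarf_length = 8 / sin(10 deg) = 46.0702 mm
cos(10 deg) = 0.984808
shear stress = 1151 * 0.984808 / (36 * 46.0702)
= 0.683 MPa

0.683


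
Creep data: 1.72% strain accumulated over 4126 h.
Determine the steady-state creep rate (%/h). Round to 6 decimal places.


Rate = 1.72 / 4126 = 0.000417 %/h

0.000417


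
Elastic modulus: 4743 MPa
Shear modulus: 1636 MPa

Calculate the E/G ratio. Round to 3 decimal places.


E / G = 4743 / 1636 = 2.899

2.899


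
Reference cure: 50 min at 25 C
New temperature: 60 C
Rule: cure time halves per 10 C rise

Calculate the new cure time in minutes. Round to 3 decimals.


factor = 2^((60-25)/10) = 11.3137
t_new = 50 / 11.3137 = 4.419 min

4.419


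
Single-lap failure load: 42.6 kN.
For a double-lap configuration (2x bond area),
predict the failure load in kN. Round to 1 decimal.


Failure load = 42.6 * 2 = 85.2 kN

85.2


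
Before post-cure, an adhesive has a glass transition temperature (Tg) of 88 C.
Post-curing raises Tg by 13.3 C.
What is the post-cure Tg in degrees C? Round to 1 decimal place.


Tg_post = Tg_base + delta_Tg
= 88 + 13.3
= 101.3 C

101.3


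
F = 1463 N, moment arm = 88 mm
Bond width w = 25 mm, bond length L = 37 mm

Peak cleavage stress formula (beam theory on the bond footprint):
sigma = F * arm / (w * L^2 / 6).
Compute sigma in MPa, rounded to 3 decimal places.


sigma = (1463 * 88) / (25 * 1369 / 6)
= 128744 * 6 / 34225
= 772464 / 34225
= 22.570 MPa

22.570


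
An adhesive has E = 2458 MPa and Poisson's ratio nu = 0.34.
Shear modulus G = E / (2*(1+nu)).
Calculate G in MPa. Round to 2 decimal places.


G = 2458 / (2*(1+0.34))
= 2458 / 2.68
= 917.16 MPa

917.16


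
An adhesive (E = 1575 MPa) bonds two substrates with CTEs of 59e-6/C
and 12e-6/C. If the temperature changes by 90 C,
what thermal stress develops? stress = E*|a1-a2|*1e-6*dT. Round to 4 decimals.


Stress = 1575 * |59 - 12| * 1e-6 * 90
= 6.6623 MPa

6.6623


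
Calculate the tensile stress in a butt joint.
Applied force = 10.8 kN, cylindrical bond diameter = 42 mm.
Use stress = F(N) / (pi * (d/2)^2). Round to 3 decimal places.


A = pi * 21.0^2 = 1385.4424 mm^2
sigma = 10800.0 / 1385.4424 = 7.795 MPa

7.795


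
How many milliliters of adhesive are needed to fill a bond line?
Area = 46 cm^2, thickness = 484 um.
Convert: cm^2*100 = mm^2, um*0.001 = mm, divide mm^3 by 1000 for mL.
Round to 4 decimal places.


= (46 * 100) * (484 * 0.001) / 1000
= 2.2264 mL

2.2264


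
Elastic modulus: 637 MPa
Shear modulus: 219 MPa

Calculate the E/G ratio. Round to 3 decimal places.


E / G = 637 / 219 = 2.909

2.909


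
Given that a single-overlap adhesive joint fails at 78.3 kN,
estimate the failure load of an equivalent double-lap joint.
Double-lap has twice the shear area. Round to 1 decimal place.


Double-lap factor = 2
Expected load = 78.3 * 2 = 156.6 kN

156.6


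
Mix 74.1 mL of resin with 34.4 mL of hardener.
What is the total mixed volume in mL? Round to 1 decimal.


Total = 74.1 + 34.4 = 108.5 mL

108.5


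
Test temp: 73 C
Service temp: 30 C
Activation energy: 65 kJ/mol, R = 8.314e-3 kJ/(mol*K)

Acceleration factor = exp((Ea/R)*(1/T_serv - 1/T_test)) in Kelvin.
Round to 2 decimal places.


AF = exp((65/0.008314)*(1/303.15 - 1/346.15))
= 24.62

24.62


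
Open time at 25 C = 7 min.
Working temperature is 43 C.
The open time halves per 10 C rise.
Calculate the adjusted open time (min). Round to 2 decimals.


factor = 2^((43 - 25) / 10) = 3.4822
ot = 7 / 3.4822 = 2.01 min

2.01


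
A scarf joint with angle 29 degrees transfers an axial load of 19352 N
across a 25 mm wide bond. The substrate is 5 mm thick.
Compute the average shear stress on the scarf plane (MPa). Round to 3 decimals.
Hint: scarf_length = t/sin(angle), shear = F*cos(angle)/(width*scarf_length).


scarf_length = 5 / sin(29 deg) = 10.3133 mm
cos(29 deg) = 0.874620
shear stress = 19352 * 0.874620 / (25 * 10.3133)
= 65.646 MPa

65.646


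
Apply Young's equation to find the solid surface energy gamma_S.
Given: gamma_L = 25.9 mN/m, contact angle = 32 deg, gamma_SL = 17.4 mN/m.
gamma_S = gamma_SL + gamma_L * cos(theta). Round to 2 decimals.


theta_rad = 32 * pi/180 = 0.558505
gamma_S = 17.4 + 25.9 * cos(0.558505)
= 39.36 mN/m

39.36


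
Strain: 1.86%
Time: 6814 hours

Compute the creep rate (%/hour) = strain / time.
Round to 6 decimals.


Creep rate = 1.86 / 6814
= 0.000273 %/h

0.000273


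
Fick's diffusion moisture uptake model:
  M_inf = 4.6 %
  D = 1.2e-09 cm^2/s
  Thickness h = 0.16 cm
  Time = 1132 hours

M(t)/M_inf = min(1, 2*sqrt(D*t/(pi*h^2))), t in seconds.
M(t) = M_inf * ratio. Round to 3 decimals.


t_sec = 1132 * 3600 = 4075200
ratio = 2*sqrt(1.2e-09*4075200/(pi*0.16^2))
= min(1, 0.493174)
= 0.493174
M(t) = 4.6 * 0.493174 = 2.269 %

2.269


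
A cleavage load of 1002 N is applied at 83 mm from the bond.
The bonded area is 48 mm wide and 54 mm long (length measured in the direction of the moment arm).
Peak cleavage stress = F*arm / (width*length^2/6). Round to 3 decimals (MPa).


Moment = 1002 * 83 = 83166 N*mm
Section modulus = 48 * 2916 / 6 = 139968 / 6 mm^3
Stress = 83166 / (139968 / 6) = 498996 / 139968
= 3.565 MPa

3.565


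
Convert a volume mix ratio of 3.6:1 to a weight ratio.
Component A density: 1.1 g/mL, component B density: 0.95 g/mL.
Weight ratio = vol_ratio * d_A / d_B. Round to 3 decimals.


= 3.6 * 1.1 / 0.95 = 4.168

4.168


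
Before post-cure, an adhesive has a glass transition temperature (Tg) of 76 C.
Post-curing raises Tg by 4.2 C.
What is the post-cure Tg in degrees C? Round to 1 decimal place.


Tg_post = Tg_base + delta_Tg
= 76 + 4.2
= 80.2 C

80.2


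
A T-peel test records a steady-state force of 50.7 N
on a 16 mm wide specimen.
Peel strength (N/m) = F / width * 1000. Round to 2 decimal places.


Peel strength = 50.7 / 16 * 1000
= 3168.75 N/m

3168.75


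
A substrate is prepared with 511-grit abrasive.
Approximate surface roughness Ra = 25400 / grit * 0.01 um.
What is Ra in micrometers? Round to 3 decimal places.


Ra = 25400 / 511 * 0.01 = 0.497 um

0.497


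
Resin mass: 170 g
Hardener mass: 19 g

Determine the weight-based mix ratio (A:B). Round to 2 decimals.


Ratio = 170 / 19 = 8.95

8.95


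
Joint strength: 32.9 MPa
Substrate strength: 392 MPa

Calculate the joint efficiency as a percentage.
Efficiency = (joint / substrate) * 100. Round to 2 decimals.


Efficiency = (32.9 / 392) * 100 = 8.39%

8.39


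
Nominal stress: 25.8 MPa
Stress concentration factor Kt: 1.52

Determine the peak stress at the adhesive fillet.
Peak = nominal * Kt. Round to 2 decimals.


Peak stress = 25.8 * 1.52
= 39.22 MPa

39.22


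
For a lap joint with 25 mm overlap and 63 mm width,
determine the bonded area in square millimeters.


Area = 25 * 63 = 1575 mm^2

1575


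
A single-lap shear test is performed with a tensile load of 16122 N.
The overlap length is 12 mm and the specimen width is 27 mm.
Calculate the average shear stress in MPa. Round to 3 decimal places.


Shear stress = F / (overlap * width)
= 16122 / (12 * 27)
= 16122 / 324
= 49.759 MPa

49.759


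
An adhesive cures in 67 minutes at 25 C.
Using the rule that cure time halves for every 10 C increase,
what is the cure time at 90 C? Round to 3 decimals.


Factor = 2^((90 - 25) / 10) = 90.5097
Cure time = 67 / 90.5097
= 0.740 minutes

0.740


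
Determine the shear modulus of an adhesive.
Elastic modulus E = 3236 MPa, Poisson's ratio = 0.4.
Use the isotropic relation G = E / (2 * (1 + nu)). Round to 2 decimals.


G = 3236 / (2*(1+0.4)) = 3236 / 2.80
= 1155.71 MPa

1155.71


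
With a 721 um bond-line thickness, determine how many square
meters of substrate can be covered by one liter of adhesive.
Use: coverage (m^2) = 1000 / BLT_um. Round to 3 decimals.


Coverage = 1000 / 721 = 1.387 m^2

1.387


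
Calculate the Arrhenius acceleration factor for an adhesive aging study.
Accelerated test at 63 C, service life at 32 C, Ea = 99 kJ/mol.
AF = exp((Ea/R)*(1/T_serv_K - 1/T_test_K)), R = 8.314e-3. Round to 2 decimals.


T_test = 336.15 K, T_serv = 305.15 K
Ea/R = 99 / 0.008314 = 11907.63
AF = exp(11907.63 * (1/305.15 - 1/336.15))
= 36.55

36.55


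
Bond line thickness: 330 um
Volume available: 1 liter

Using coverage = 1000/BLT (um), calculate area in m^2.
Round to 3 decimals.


1 L = 1e6 mm^3, thickness = 330 um = 0.33 mm
Area = 1e6 / 0.33 mm^2 = (1e6 / 0.33) / 1e6 m^2 = 1000 / 330 m^2
= 3.030 m^2

3.030


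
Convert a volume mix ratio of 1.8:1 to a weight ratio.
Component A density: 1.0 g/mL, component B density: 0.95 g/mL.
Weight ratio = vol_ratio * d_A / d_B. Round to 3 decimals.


= 1.8 * 1.0 / 0.95 = 1.895

1.895


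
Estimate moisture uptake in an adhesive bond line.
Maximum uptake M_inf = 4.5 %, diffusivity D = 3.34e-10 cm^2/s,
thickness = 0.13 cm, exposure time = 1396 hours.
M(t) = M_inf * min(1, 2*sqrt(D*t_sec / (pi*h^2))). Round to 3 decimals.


Convert time: 1396 h = 5025600 s
ratio = min(1, 2*sqrt(3.34e-10*5025600/(pi*0.13^2)))
= 0.355614
M(t) = 4.5 * 0.355614 = 1.600%

1.600


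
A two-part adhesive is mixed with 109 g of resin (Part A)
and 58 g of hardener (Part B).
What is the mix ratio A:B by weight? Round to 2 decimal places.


Mix ratio = mass_A / mass_B
= 109 / 58
= 1.88

1.88


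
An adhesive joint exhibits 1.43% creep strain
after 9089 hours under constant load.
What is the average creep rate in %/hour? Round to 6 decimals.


Creep rate = strain / time
= 1.43 / 9089
= 0.000157 %/h

0.000157


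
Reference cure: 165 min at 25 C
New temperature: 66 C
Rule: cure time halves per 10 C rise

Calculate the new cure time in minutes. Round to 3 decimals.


factor = 2^((66-25)/10) = 17.1484
t_new = 165 / 17.1484 = 9.622 min

9.622


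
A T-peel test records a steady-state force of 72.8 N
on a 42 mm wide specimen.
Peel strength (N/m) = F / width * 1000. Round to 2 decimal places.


Peel strength = 72.8 / 42 * 1000
= 1733.33 N/m

1733.33


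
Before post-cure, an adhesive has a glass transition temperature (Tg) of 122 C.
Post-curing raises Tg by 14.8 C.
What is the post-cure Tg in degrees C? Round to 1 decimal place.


Tg_post = Tg_base + delta_Tg
= 122 + 14.8
= 136.8 C

136.8


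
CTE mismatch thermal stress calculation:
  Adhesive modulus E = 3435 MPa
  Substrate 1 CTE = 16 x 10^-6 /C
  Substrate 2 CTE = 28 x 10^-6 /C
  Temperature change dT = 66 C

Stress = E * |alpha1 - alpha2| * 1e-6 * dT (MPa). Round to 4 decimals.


delta_alpha = |16 - 28| = 12 x 10^-6/C
Stress = 3435 * 12e-6 * 66
= 2.7205 MPa

2.7205


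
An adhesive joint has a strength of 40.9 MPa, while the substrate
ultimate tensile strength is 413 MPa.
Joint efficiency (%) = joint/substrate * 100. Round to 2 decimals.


Efficiency = 40.9 / 413 * 100
= 9.90%

9.90


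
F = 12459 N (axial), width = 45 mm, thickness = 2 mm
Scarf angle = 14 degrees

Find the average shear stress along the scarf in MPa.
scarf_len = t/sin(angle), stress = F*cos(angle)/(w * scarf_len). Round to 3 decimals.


scarf_len = 2/sin(14 deg) = 8.2671
cos(14 deg) = 0.970296
stress = 12459*0.970296/(45*8.2671) = 32.495 MPa

32.495


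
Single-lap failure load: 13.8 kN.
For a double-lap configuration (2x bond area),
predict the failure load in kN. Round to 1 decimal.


Failure load = 13.8 * 2 = 27.6 kN

27.6


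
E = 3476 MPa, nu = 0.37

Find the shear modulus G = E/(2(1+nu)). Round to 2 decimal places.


G = 3476 / (2 * 1.37)
= 1268.61 MPa

1268.61


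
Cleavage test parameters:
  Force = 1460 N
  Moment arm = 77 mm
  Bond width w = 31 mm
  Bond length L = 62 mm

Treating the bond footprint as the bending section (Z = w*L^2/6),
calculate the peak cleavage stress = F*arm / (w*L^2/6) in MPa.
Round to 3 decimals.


M = 1460 * 77 = 112420 N*mm
Z = 31 * 62^2 / 6 = 119164 / 6 mm^3
sigma = M / Z = 6 * 112420 / 119164 = 674520 / 119164
= 5.660 MPa

5.660


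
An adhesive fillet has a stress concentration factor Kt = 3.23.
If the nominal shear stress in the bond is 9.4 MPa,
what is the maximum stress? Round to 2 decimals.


Max stress = 9.4 * 3.23 = 30.36 MPa

30.36


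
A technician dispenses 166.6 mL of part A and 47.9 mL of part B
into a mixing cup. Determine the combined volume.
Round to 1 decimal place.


Combined volume = 166.6 + 47.9
= 214.5 mL

214.5


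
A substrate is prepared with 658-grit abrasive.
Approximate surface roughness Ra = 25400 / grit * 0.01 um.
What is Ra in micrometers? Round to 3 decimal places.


Ra = 25400 / 658 * 0.01 = 0.386 um

0.386


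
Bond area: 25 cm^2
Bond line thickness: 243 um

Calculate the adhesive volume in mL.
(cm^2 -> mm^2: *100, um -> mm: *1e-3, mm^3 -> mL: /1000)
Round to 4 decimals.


V = 25*100 * 243*1e-3 / 1000
= 0.6075 mL

0.6075


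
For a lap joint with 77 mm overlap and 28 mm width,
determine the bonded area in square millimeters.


Area = 77 * 28 = 2156 mm^2

2156


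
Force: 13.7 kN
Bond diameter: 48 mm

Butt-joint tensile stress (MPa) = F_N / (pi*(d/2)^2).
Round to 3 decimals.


F_N = 13.7 * 1000 = 13700.0 N
A = pi*(24.0)^2 = 1809.5574 mm^2
stress = 13700.0 / 1809.5574 = 7.571 MPa

7.571


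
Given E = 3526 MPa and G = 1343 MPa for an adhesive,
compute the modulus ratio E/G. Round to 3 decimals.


E/G ratio = 3526 / 1343 = 2.625

2.625


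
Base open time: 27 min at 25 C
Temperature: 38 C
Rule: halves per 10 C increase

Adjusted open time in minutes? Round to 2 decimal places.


Acceleration = 2^((38-25)/10) = 2.4623
Open time = 27 / 2.4623 = 10.97 min

10.97


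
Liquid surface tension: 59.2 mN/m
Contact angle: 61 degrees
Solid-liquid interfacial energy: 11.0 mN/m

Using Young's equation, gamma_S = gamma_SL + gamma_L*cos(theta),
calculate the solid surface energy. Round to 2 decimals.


gamma_S = 11.0 + 59.2 * cos(61)
= 39.70 mN/m

39.70


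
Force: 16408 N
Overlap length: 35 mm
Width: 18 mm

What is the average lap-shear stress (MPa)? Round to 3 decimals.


Average shear stress = F / (overlap * width)
= 16408 / (35 * 18)
= 26.044 MPa

26.044


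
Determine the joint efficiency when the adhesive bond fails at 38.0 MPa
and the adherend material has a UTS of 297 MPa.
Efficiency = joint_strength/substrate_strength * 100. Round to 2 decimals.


Joint efficiency = 38.0 / 297 * 100
= 12.79%

12.79


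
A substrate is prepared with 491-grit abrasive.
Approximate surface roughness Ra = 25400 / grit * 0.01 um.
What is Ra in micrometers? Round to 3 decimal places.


Ra = 25400 / 491 * 0.01 = 0.517 um

0.517


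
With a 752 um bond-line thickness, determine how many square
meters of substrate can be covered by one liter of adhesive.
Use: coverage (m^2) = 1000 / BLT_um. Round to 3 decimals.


Coverage = 1000 / 752 = 1.330 m^2

1.330


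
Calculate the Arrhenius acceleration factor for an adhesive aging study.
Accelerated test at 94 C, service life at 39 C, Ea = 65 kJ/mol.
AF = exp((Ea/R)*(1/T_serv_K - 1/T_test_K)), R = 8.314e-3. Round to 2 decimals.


T_test = 367.15 K, T_serv = 312.15 K
Ea/R = 65 / 0.008314 = 7818.14
AF = exp(7818.14 * (1/312.15 - 1/367.15))
= 42.60

42.60


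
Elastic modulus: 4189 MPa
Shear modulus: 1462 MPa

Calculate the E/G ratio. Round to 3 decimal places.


E / G = 4189 / 1462 = 2.865

2.865


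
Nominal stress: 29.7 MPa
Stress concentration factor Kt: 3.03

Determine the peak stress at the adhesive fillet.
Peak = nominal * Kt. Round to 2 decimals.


Peak stress = 29.7 * 3.03
= 89.99 MPa

89.99


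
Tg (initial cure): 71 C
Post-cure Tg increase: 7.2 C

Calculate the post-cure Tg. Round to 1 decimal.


Post-cure Tg = 71 + 7.2 = 78.2 C

78.2


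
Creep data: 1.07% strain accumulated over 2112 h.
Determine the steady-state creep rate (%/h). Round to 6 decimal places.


Rate = 1.07 / 2112 = 0.000507 %/h

0.000507


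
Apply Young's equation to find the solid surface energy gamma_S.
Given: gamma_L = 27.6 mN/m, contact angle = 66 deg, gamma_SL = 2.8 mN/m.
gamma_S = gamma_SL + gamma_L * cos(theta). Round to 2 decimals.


theta_rad = 66 * pi/180 = 1.151917
gamma_S = 2.8 + 27.6 * cos(1.151917)
= 14.03 mN/m

14.03


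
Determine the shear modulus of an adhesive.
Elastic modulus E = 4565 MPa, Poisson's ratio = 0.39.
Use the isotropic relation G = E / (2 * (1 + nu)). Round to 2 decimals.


G = 4565 / (2*(1+0.39)) = 4565 / 2.78
= 1642.09 MPa

1642.09


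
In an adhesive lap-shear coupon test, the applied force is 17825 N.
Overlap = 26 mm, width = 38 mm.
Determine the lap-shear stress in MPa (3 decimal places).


stress = F / (overlap * width)
= 17825 / (26 * 38)
= 18.041 MPa

18.041


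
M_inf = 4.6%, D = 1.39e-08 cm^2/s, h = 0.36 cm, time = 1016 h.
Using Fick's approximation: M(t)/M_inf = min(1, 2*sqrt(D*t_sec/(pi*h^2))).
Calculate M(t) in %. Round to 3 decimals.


t = 3657600 s
ratio = min(1, 2*sqrt(1.39e-08*3657600/(pi*0.1296)))
= 0.706737
M(t) = 4.6 * 0.706737 = 3.251%

3.251


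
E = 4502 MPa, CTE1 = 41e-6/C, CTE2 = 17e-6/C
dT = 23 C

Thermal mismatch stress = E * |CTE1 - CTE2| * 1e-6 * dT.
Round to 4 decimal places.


= 4502 * 24e-6 * 23
= 2.4851 MPa

2.4851


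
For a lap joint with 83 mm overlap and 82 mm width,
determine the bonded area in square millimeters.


Area = 83 * 82 = 6806 mm^2

6806


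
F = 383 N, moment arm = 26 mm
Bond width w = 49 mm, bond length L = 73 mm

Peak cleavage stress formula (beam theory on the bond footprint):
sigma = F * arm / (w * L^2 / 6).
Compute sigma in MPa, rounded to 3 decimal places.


sigma = (383 * 26) / (49 * 5329 / 6)
= 9958 * 6 / 261121
= 59748 / 261121
= 0.229 MPa

0.229


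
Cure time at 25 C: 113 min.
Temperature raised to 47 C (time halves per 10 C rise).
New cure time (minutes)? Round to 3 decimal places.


Acceleration factor = 2^(22/10) = 4.5948
New time = 113 / 4.5948 = 24.593 min

24.593


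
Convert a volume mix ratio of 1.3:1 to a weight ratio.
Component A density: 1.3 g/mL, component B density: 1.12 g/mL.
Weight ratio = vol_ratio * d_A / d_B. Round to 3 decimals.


= 1.3 * 1.3 / 1.12 = 1.509

1.509


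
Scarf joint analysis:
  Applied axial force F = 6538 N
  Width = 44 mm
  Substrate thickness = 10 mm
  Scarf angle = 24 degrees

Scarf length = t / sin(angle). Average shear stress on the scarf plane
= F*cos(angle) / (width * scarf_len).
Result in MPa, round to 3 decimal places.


Scarf length = 10 / sin(24 deg) = 24.5859 mm
cos(24 deg) = 0.913545
Shear = 6538 * 0.913545 / (44 * 24.5859)
= 5.521 MPa

5.521


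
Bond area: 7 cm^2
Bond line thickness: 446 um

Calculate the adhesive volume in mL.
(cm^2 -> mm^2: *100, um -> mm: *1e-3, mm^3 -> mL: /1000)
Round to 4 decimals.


V = 7*100 * 446*1e-3 / 1000
= 0.3122 mL

0.3122


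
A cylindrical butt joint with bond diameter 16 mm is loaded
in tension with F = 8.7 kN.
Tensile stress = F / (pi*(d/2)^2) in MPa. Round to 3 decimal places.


Area = pi * (16/2)^2 = 201.0619 mm^2
Stress = 8.7*1000 / 201.0619
= 43.270 MPa

43.270


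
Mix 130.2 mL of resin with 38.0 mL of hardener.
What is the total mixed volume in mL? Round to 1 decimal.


Total = 130.2 + 38.0 = 168.2 mL

168.2


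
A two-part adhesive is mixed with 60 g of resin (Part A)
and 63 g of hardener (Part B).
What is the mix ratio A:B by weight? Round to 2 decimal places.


Mix ratio = mass_A / mass_B
= 60 / 63
= 0.95

0.95


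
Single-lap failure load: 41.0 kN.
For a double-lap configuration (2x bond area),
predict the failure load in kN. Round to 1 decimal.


Failure load = 41.0 * 2 = 82.0 kN

82.0


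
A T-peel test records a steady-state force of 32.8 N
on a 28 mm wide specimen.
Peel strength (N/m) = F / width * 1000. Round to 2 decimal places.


Peel strength = 32.8 / 28 * 1000
= 1171.43 N/m

1171.43


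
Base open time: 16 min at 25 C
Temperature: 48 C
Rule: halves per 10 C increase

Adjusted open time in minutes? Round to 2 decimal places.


Acceleration = 2^((48-25)/10) = 4.9246
Open time = 16 / 4.9246 = 3.25 min

3.25


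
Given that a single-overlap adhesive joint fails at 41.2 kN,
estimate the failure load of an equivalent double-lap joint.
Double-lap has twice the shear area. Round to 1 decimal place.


Double-lap factor = 2
Expected load = 41.2 * 2 = 82.4 kN

82.4


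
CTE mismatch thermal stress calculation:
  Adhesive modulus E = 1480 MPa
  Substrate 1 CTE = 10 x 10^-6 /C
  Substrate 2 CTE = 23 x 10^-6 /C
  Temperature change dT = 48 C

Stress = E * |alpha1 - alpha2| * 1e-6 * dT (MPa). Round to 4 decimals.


delta_alpha = |10 - 23| = 13 x 10^-6/C
Stress = 1480 * 13e-6 * 48
= 0.9235 MPa

0.9235


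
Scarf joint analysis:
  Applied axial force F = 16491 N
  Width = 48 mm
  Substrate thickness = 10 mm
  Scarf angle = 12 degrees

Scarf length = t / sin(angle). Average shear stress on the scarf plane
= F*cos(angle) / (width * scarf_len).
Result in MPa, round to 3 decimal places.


Scarf length = 10 / sin(12 deg) = 48.0973 mm
cos(12 deg) = 0.978148
Shear = 16491 * 0.978148 / (48 * 48.0973)
= 6.987 MPa

6.987


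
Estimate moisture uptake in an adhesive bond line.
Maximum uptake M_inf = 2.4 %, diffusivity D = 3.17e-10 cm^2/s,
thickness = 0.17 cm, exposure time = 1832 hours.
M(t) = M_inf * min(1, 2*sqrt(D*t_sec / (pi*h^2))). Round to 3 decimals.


Convert time: 1832 h = 6595200 s
ratio = min(1, 2*sqrt(3.17e-10*6595200/(pi*0.17^2)))
= 0.303494
M(t) = 2.4 * 0.303494 = 0.728%

0.728


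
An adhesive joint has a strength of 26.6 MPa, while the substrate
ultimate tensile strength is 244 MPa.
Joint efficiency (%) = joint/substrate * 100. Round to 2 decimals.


Efficiency = 26.6 / 244 * 100
= 10.90%

10.90


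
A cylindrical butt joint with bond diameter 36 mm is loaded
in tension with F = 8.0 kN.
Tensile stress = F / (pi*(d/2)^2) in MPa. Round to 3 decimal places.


Area = pi * (36/2)^2 = 1017.8760 mm^2
Stress = 8.0*1000 / 1017.8760
= 7.860 MPa

7.860


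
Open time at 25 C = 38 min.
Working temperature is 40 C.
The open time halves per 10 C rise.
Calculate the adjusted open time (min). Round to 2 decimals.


factor = 2^((40 - 25) / 10) = 2.8284
ot = 38 / 2.8284 = 13.44 min

13.44


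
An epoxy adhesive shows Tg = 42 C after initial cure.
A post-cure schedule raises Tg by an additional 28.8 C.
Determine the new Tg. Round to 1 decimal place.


New Tg = 42 + 28.8
= 70.8 C

70.8


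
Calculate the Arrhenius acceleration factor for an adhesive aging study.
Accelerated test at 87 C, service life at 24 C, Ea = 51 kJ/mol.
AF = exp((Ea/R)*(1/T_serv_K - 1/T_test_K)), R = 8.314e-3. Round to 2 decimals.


T_test = 360.15 K, T_serv = 297.15 K
Ea/R = 51 / 0.008314 = 6134.23
AF = exp(6134.23 * (1/297.15 - 1/360.15))
= 37.01

37.01


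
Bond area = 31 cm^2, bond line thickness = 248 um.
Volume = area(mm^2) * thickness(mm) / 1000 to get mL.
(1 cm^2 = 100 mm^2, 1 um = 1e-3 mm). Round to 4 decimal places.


area_mm2 = 31 * 100 = 3100
blt_mm = 248 * 1e-3 = 0.248
vol_mm3 = 3100 * 0.248 = 768.8
vol_mL = 768.8 / 1000 = 0.7688 mL

0.7688


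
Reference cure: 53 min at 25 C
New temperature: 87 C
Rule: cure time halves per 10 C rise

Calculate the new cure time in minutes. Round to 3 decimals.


factor = 2^((87-25)/10) = 73.5167
t_new = 53 / 73.5167 = 0.721 min

0.721


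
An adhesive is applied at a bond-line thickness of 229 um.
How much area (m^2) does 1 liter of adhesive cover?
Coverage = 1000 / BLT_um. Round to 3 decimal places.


Coverage = 1000 / 229 = 4.367 m^2

4.367


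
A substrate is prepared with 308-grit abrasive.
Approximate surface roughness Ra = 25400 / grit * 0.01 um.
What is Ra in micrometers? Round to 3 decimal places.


Ra = 25400 / 308 * 0.01 = 0.825 um

0.825


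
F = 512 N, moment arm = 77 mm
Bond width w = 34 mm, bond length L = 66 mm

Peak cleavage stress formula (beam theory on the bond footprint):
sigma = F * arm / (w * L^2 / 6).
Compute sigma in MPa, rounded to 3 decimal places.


sigma = (512 * 77) / (34 * 4356 / 6)
= 39424 * 6 / 148104
= 236544 / 148104
= 1.597 MPa

1.597


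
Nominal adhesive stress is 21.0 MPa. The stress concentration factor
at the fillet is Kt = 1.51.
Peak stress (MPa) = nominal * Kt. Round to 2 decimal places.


Peak = 21.0 * 1.51 = 31.71 MPa

31.71


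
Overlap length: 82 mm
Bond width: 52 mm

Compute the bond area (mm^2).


Bond area = 82 * 52 = 4264 mm^2

4264


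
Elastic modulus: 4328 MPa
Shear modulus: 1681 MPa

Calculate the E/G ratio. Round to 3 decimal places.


E / G = 4328 / 1681 = 2.575

2.575


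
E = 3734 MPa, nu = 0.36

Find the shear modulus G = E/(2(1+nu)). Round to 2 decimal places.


G = 3734 / (2 * 1.36)
= 1372.79 MPa

1372.79


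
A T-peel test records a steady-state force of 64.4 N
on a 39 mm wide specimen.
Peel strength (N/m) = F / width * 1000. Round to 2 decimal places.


Peel strength = 64.4 / 39 * 1000
= 1651.28 N/m

1651.28


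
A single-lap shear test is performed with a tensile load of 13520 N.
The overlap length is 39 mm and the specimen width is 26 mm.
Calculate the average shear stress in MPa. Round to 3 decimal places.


Shear stress = F / (overlap * width)
= 13520 / (39 * 26)
= 13520 / 1014
= 13.333 MPa

13.333


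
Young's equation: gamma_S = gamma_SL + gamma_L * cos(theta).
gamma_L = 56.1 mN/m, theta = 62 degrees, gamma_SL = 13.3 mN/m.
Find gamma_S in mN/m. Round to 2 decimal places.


cos(62 deg) = 0.469472
gamma_S = 13.3 + 56.1 * 0.469472
= 39.64 mN/m

39.64


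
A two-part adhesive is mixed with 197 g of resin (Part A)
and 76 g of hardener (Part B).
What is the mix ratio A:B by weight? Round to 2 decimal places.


Mix ratio = mass_A / mass_B
= 197 / 76
= 2.59

2.59


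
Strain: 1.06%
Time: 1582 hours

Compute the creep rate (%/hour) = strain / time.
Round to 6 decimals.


Creep rate = 1.06 / 1582
= 0.000670 %/h

0.000670


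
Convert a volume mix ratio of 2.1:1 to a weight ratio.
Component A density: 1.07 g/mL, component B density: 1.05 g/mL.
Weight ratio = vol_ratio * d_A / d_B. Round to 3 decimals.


= 2.1 * 1.07 / 1.05 = 2.140

2.140


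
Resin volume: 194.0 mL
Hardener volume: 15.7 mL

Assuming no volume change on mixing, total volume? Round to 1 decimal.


V_total = 194.0 + 15.7 = 209.7 mL

209.7


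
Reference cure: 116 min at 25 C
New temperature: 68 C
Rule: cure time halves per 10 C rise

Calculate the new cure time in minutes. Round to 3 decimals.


factor = 2^((68-25)/10) = 19.6983
t_new = 116 / 19.6983 = 5.889 min

5.889


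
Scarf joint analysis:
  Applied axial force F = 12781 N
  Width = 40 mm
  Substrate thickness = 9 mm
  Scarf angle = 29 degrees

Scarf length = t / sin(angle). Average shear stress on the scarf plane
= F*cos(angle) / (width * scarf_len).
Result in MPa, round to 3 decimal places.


Scarf length = 9 / sin(29 deg) = 18.5640 mm
cos(29 deg) = 0.874620
Shear = 12781 * 0.874620 / (40 * 18.5640)
= 15.054 MPa

15.054


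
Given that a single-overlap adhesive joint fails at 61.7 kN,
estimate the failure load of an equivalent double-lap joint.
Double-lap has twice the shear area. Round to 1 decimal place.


Double-lap factor = 2
Expected load = 61.7 * 2 = 123.4 kN

123.4


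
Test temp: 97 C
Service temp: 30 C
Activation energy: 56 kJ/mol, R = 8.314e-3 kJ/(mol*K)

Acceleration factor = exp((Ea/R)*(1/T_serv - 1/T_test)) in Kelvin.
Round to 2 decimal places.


AF = exp((56/0.008314)*(1/303.15 - 1/370.15))
= 55.80

55.80


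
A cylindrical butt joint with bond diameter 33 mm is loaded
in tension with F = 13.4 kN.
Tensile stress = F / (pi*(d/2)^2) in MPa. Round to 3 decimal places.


Area = pi * (33/2)^2 = 855.2986 mm^2
Stress = 13.4*1000 / 855.2986
= 15.667 MPa

15.667


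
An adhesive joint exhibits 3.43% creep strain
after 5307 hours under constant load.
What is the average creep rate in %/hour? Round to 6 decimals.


Creep rate = strain / time
= 3.43 / 5307
= 0.000646 %/h

0.000646


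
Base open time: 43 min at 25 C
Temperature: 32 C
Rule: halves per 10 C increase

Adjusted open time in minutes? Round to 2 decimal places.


Acceleration = 2^((32-25)/10) = 1.6245
Open time = 43 / 1.6245 = 26.47 min

26.47


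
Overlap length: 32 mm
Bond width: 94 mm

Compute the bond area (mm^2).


Bond area = 32 * 94 = 3008 mm^2

3008


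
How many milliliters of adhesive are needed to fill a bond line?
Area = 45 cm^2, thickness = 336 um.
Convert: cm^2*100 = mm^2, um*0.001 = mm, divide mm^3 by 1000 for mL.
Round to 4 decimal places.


= (45 * 100) * (336 * 0.001) / 1000
= 1.5120 mL

1.5120


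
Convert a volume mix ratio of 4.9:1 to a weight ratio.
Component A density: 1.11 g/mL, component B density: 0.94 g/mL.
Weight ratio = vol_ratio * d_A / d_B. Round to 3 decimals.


= 4.9 * 1.11 / 0.94 = 5.786

5.786


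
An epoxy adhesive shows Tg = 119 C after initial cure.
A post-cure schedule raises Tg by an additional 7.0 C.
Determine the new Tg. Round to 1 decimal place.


New Tg = 119 + 7.0
= 126.0 C

126.0


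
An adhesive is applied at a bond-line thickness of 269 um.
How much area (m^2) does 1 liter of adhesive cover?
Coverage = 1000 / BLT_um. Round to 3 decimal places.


Coverage = 1000 / 269 = 3.717 m^2

3.717


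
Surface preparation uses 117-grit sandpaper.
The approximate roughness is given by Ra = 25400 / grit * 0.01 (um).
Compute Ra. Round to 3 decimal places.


Ra = 25400 / 117 * 0.01
= 254 / 117
= 2.171 um

2.171


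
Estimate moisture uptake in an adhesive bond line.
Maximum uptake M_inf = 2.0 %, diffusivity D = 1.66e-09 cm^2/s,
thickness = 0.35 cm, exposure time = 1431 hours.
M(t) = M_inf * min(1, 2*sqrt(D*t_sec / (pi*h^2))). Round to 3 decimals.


Convert time: 1431 h = 5151600 s
ratio = min(1, 2*sqrt(1.66e-09*5151600/(pi*0.35^2)))
= 0.298134
M(t) = 2.0 * 0.298134 = 0.596%

0.596
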